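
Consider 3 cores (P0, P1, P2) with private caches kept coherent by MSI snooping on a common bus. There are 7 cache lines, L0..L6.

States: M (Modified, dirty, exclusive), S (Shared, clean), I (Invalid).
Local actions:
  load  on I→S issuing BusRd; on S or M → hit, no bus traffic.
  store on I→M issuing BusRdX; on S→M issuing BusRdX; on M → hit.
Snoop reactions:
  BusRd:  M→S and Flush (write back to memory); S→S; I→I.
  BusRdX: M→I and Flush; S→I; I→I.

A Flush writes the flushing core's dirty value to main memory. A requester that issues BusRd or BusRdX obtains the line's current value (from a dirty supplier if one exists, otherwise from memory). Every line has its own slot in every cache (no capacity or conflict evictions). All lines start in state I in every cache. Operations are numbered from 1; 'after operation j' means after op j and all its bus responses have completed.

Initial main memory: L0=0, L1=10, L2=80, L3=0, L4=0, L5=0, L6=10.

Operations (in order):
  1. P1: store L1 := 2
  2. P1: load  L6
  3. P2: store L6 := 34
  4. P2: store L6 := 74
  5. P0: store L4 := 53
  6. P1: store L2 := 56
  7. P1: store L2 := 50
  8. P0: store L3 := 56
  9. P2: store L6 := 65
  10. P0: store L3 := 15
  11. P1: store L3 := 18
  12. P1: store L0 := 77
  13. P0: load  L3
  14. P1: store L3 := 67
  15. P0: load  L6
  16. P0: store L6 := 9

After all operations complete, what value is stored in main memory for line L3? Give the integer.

memory[L3] = 18

  op1 P1: store L1 := 2 → I/M/I on L1; bus BusRdX; mem=10
  op2 P1: load  L6 → I/S/I on L6; bus BusRd; mem=10
  op3 P2: store L6 := 34 → I/I/M on L6; bus BusRdX; mem=10
  op4 P2: store L6 := 74 → I/I/M on L6; bus (none); mem=10
  op5 P0: store L4 := 53 → M/I/I on L4; bus BusRdX; mem=0
  op6 P1: store L2 := 56 → I/M/I on L2; bus BusRdX; mem=80
  op7 P1: store L2 := 50 → I/M/I on L2; bus (none); mem=80
  op8 P0: store L3 := 56 → M/I/I on L3; bus BusRdX; mem=0
  op9 P2: store L6 := 65 → I/I/M on L6; bus (none); mem=10
  op10 P0: store L3 := 15 → M/I/I on L3; bus (none); mem=0
  op11 P1: store L3 := 18 → I/M/I on L3; bus BusRdX Flush; mem=15
  op12 P1: store L0 := 77 → I/M/I on L0; bus BusRdX; mem=0
  op13 P0: load  L3 → S/S/I on L3; bus BusRd Flush; mem=18
  op14 P1: store L3 := 67 → I/M/I on L3; bus BusRdX; mem=18
  op15 P0: load  L6 → S/I/S on L6; bus BusRd Flush; mem=65
  op16 P0: store L6 := 9 → M/I/I on L6; bus BusRdX; mem=65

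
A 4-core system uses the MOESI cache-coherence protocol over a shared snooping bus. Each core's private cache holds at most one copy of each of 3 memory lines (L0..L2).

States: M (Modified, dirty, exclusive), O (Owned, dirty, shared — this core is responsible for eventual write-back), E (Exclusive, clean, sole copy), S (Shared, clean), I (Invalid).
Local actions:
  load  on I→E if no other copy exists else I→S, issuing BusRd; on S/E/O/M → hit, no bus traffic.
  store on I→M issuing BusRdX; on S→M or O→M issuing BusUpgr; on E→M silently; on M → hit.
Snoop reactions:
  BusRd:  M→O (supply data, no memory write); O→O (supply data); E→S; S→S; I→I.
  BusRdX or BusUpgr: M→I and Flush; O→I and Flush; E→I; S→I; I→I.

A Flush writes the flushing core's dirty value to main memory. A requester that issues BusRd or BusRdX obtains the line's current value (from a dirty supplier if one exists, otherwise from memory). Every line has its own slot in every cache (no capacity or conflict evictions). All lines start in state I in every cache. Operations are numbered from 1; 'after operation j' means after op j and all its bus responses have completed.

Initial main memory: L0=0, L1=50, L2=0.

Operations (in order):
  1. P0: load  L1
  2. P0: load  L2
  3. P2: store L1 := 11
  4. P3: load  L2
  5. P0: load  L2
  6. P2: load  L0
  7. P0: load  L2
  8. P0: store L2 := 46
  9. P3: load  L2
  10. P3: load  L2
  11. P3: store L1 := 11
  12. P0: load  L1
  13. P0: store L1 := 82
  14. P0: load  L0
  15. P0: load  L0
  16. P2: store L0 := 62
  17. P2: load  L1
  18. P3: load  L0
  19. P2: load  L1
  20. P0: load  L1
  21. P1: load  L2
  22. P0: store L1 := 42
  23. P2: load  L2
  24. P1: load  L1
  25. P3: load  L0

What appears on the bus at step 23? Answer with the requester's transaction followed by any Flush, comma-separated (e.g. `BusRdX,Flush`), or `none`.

bus = BusRd

[1] P0: load  L1 | P0:E(50), P1:I, P2:I, P3:I | bus: BusRd
[2] P0: load  L2 | P0:E(0), P1:I, P2:I, P3:I | bus: BusRd
[3] P2: store L1 := 11 | P0:I, P1:I, P2:M(11), P3:I | bus: BusRdX
[4] P3: load  L2 | P0:S(0), P1:I, P2:I, P3:S(0) | bus: BusRd
[5] P0: load  L2 | P0:S(0), P1:I, P2:I, P3:S(0) | bus: none
[6] P2: load  L0 | P0:I, P1:I, P2:E(0), P3:I | bus: BusRd
[7] P0: load  L2 | P0:S(0), P1:I, P2:I, P3:S(0) | bus: none
[8] P0: store L2 := 46 | P0:M(46), P1:I, P2:I, P3:I | bus: BusUpgr
[9] P3: load  L2 | P0:O(46), P1:I, P2:I, P3:S(46) | bus: BusRd
[10] P3: load  L2 | P0:O(46), P1:I, P2:I, P3:S(46) | bus: none
[11] P3: store L1 := 11 | P0:I, P1:I, P2:I, P3:M(11) | bus: BusRdX,Flush
[12] P0: load  L1 | P0:S(11), P1:I, P2:I, P3:O(11) | bus: BusRd
[13] P0: store L1 := 82 | P0:M(82), P1:I, P2:I, P3:I | bus: BusUpgr,Flush
[14] P0: load  L0 | P0:S(0), P1:I, P2:S(0), P3:I | bus: BusRd
[15] P0: load  L0 | P0:S(0), P1:I, P2:S(0), P3:I | bus: none
[16] P2: store L0 := 62 | P0:I, P1:I, P2:M(62), P3:I | bus: BusUpgr
[17] P2: load  L1 | P0:O(82), P1:I, P2:S(82), P3:I | bus: BusRd
[18] P3: load  L0 | P0:I, P1:I, P2:O(62), P3:S(62) | bus: BusRd
[19] P2: load  L1 | P0:O(82), P1:I, P2:S(82), P3:I | bus: none
[20] P0: load  L1 | P0:O(82), P1:I, P2:S(82), P3:I | bus: none
[21] P1: load  L2 | P0:O(46), P1:S(46), P2:I, P3:S(46) | bus: BusRd
[22] P0: store L1 := 42 | P0:M(42), P1:I, P2:I, P3:I | bus: BusUpgr
[23] P2: load  L2 | P0:O(46), P1:S(46), P2:S(46), P3:S(46) | bus: BusRd
[24] P1: load  L1 | P0:O(42), P1:S(42), P2:I, P3:I | bus: BusRd
[25] P3: load  L0 | P0:I, P1:I, P2:O(62), P3:S(62) | bus: none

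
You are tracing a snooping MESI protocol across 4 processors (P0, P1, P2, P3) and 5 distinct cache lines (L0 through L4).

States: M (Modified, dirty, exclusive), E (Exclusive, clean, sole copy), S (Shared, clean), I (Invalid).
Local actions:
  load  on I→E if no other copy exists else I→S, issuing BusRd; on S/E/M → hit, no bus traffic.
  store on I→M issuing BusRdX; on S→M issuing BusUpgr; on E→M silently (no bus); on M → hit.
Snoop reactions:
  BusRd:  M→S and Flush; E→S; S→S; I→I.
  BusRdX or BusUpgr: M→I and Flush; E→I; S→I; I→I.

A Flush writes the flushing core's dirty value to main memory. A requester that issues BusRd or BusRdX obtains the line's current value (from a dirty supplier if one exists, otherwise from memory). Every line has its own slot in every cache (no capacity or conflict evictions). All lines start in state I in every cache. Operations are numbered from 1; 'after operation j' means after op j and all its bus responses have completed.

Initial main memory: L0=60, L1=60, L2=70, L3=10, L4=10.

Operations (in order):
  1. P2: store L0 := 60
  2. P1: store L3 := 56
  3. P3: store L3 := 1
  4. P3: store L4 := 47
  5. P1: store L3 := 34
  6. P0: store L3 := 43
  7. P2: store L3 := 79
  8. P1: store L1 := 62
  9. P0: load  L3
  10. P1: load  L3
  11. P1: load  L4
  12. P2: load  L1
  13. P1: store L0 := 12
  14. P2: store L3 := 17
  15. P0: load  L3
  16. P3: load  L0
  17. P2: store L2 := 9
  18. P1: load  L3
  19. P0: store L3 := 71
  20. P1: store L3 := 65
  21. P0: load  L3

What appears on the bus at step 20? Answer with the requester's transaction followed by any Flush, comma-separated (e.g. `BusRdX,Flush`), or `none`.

bus = BusRdX,Flush

step 1: P2: store L0 := 60  ⟶  IIMI  (L0)  txn=BusRdX  M[L0]=60
step 2: P1: store L3 := 56  ⟶  IMII  (L3)  txn=BusRdX  M[L3]=10
step 3: P3: store L3 := 1  ⟶  IIIM  (L3)  txn=BusRdX+Flush  M[L3]=56
step 4: P3: store L4 := 47  ⟶  IIIM  (L4)  txn=BusRdX  M[L4]=10
step 5: P1: store L3 := 34  ⟶  IMII  (L3)  txn=BusRdX+Flush  M[L3]=1
step 6: P0: store L3 := 43  ⟶  MIII  (L3)  txn=BusRdX+Flush  M[L3]=34
step 7: P2: store L3 := 79  ⟶  IIMI  (L3)  txn=BusRdX+Flush  M[L3]=43
step 8: P1: store L1 := 62  ⟶  IMII  (L1)  txn=BusRdX  M[L1]=60
step 9: P0: load  L3  ⟶  SISI  (L3)  txn=BusRd+Flush  M[L3]=79
step 10: P1: load  L3  ⟶  SSSI  (L3)  txn=BusRd  M[L3]=79
step 11: P1: load  L4  ⟶  ISIS  (L4)  txn=BusRd+Flush  M[L4]=47
step 12: P2: load  L1  ⟶  ISSI  (L1)  txn=BusRd+Flush  M[L1]=62
step 13: P1: store L0 := 12  ⟶  IMII  (L0)  txn=BusRdX+Flush  M[L0]=60
step 14: P2: store L3 := 17  ⟶  IIMI  (L3)  txn=BusUpgr  M[L3]=79
step 15: P0: load  L3  ⟶  SISI  (L3)  txn=BusRd+Flush  M[L3]=17
step 16: P3: load  L0  ⟶  ISIS  (L0)  txn=BusRd+Flush  M[L0]=12
step 17: P2: store L2 := 9  ⟶  IIMI  (L2)  txn=BusRdX  M[L2]=70
step 18: P1: load  L3  ⟶  SSSI  (L3)  txn=BusRd  M[L3]=17
step 19: P0: store L3 := 71  ⟶  MIII  (L3)  txn=BusUpgr  M[L3]=17
step 20: P1: store L3 := 65  ⟶  IMII  (L3)  txn=BusRdX+Flush  M[L3]=71
step 21: P0: load  L3  ⟶  SSII  (L3)  txn=BusRd+Flush  M[L3]=65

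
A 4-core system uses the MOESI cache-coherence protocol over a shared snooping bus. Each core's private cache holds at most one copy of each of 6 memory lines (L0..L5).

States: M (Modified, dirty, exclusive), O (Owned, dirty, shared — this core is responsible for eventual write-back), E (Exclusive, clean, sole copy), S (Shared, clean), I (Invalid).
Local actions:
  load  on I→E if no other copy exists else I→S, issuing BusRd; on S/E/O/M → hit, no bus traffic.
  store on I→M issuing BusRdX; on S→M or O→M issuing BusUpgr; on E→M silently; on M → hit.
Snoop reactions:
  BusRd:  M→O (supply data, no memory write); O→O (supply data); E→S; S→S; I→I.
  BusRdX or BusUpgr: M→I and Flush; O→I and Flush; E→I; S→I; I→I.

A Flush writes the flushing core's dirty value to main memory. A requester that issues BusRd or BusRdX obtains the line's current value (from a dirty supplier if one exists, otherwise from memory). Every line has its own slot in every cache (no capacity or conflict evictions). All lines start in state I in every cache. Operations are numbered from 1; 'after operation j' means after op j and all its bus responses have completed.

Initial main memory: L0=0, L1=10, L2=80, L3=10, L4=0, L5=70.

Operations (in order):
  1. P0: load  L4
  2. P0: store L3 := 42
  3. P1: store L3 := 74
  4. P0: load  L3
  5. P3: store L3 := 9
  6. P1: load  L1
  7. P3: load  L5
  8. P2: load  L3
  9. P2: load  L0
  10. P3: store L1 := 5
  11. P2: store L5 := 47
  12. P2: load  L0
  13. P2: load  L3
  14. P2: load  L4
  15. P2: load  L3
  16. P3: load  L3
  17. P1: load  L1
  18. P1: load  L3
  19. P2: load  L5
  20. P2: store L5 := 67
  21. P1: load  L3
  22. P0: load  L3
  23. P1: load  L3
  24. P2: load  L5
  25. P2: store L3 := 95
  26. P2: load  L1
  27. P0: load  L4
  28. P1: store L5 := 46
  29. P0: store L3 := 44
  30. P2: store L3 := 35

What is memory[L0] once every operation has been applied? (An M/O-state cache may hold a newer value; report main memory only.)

[1] P0: load  L4 | P0:E(0), P1:I, P2:I, P3:I | bus: BusRd
[2] P0: store L3 := 42 | P0:M(42), P1:I, P2:I, P3:I | bus: BusRdX
[3] P1: store L3 := 74 | P0:I, P1:M(74), P2:I, P3:I | bus: BusRdX,Flush
[4] P0: load  L3 | P0:S(74), P1:O(74), P2:I, P3:I | bus: BusRd
[5] P3: store L3 := 9 | P0:I, P1:I, P2:I, P3:M(9) | bus: BusRdX,Flush
[6] P1: load  L1 | P0:I, P1:E(10), P2:I, P3:I | bus: BusRd
[7] P3: load  L5 | P0:I, P1:I, P2:I, P3:E(70) | bus: BusRd
[8] P2: load  L3 | P0:I, P1:I, P2:S(9), P3:O(9) | bus: BusRd
[9] P2: load  L0 | P0:I, P1:I, P2:E(0), P3:I | bus: BusRd
[10] P3: store L1 := 5 | P0:I, P1:I, P2:I, P3:M(5) | bus: BusRdX
[11] P2: store L5 := 47 | P0:I, P1:I, P2:M(47), P3:I | bus: BusRdX
[12] P2: load  L0 | P0:I, P1:I, P2:E(0), P3:I | bus: none
[13] P2: load  L3 | P0:I, P1:I, P2:S(9), P3:O(9) | bus: none
[14] P2: load  L4 | P0:S(0), P1:I, P2:S(0), P3:I | bus: BusRd
[15] P2: load  L3 | P0:I, P1:I, P2:S(9), P3:O(9) | bus: none
[16] P3: load  L3 | P0:I, P1:I, P2:S(9), P3:O(9) | bus: none
[17] P1: load  L1 | P0:I, P1:S(5), P2:I, P3:O(5) | bus: BusRd
[18] P1: load  L3 | P0:I, P1:S(9), P2:S(9), P3:O(9) | bus: BusRd
[19] P2: load  L5 | P0:I, P1:I, P2:M(47), P3:I | bus: none
[20] P2: store L5 := 67 | P0:I, P1:I, P2:M(67), P3:I | bus: none
[21] P1: load  L3 | P0:I, P1:S(9), P2:S(9), P3:O(9) | bus: none
[22] P0: load  L3 | P0:S(9), P1:S(9), P2:S(9), P3:O(9) | bus: BusRd
[23] P1: load  L3 | P0:S(9), P1:S(9), P2:S(9), P3:O(9) | bus: none
[24] P2: load  L5 | P0:I, P1:I, P2:M(67), P3:I | bus: none
[25] P2: store L3 := 95 | P0:I, P1:I, P2:M(95), P3:I | bus: BusUpgr,Flush
[26] P2: load  L1 | P0:I, P1:S(5), P2:S(5), P3:O(5) | bus: BusRd
[27] P0: load  L4 | P0:S(0), P1:I, P2:S(0), P3:I | bus: none
[28] P1: store L5 := 46 | P0:I, P1:M(46), P2:I, P3:I | bus: BusRdX,Flush
[29] P0: store L3 := 44 | P0:M(44), P1:I, P2:I, P3:I | bus: BusRdX,Flush
[30] P2: store L3 := 35 | P0:I, P1:I, P2:M(35), P3:I | bus: BusRdX,Flush

memory[L0] = 0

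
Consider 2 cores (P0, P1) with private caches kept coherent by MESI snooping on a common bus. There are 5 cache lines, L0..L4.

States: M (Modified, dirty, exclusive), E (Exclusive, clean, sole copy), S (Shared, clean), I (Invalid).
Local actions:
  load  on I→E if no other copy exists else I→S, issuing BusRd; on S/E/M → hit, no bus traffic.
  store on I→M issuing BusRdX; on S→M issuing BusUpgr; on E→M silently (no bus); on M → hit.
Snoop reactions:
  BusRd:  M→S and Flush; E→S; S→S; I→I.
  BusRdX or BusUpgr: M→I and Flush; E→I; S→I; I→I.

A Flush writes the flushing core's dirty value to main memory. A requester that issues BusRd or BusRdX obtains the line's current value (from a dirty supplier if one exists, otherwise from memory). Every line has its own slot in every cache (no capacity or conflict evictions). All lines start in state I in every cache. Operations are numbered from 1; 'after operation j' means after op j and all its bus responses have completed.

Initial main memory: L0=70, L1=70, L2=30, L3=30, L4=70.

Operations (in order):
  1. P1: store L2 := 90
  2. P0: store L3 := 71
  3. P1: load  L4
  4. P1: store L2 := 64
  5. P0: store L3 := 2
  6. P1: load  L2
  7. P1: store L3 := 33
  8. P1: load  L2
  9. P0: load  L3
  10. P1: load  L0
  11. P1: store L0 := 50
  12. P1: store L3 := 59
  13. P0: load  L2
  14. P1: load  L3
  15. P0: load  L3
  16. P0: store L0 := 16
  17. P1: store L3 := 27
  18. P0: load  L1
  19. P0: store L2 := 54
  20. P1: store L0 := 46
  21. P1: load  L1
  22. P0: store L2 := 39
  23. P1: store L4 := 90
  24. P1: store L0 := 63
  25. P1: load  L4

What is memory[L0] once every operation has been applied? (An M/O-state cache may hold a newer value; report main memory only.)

memory[L0] = 16

step 1: P1: store L2 := 90  ⟶  IM  (L2)  txn=BusRdX  M[L2]=30
step 2: P0: store L3 := 71  ⟶  MI  (L3)  txn=BusRdX  M[L3]=30
step 3: P1: load  L4  ⟶  IE  (L4)  txn=BusRd  M[L4]=70
step 4: P1: store L2 := 64  ⟶  IM  (L2)  txn=∅  M[L2]=30
step 5: P0: store L3 := 2  ⟶  MI  (L3)  txn=∅  M[L3]=30
step 6: P1: load  L2  ⟶  IM  (L2)  txn=∅  M[L2]=30
step 7: P1: store L3 := 33  ⟶  IM  (L3)  txn=BusRdX+Flush  M[L3]=2
step 8: P1: load  L2  ⟶  IM  (L2)  txn=∅  M[L2]=30
step 9: P0: load  L3  ⟶  SS  (L3)  txn=BusRd+Flush  M[L3]=33
step 10: P1: load  L0  ⟶  IE  (L0)  txn=BusRd  M[L0]=70
step 11: P1: store L0 := 50  ⟶  IM  (L0)  txn=∅  M[L0]=70
step 12: P1: store L3 := 59  ⟶  IM  (L3)  txn=BusUpgr  M[L3]=33
step 13: P0: load  L2  ⟶  SS  (L2)  txn=BusRd+Flush  M[L2]=64
step 14: P1: load  L3  ⟶  IM  (L3)  txn=∅  M[L3]=33
step 15: P0: load  L3  ⟶  SS  (L3)  txn=BusRd+Flush  M[L3]=59
step 16: P0: store L0 := 16  ⟶  MI  (L0)  txn=BusRdX+Flush  M[L0]=50
step 17: P1: store L3 := 27  ⟶  IM  (L3)  txn=BusUpgr  M[L3]=59
step 18: P0: load  L1  ⟶  EI  (L1)  txn=BusRd  M[L1]=70
step 19: P0: store L2 := 54  ⟶  MI  (L2)  txn=BusUpgr  M[L2]=64
step 20: P1: store L0 := 46  ⟶  IM  (L0)  txn=BusRdX+Flush  M[L0]=16
step 21: P1: load  L1  ⟶  SS  (L1)  txn=BusRd  M[L1]=70
step 22: P0: store L2 := 39  ⟶  MI  (L2)  txn=∅  M[L2]=64
step 23: P1: store L4 := 90  ⟶  IM  (L4)  txn=∅  M[L4]=70
step 24: P1: store L0 := 63  ⟶  IM  (L0)  txn=∅  M[L0]=16
step 25: P1: load  L4  ⟶  IM  (L4)  txn=∅  M[L4]=70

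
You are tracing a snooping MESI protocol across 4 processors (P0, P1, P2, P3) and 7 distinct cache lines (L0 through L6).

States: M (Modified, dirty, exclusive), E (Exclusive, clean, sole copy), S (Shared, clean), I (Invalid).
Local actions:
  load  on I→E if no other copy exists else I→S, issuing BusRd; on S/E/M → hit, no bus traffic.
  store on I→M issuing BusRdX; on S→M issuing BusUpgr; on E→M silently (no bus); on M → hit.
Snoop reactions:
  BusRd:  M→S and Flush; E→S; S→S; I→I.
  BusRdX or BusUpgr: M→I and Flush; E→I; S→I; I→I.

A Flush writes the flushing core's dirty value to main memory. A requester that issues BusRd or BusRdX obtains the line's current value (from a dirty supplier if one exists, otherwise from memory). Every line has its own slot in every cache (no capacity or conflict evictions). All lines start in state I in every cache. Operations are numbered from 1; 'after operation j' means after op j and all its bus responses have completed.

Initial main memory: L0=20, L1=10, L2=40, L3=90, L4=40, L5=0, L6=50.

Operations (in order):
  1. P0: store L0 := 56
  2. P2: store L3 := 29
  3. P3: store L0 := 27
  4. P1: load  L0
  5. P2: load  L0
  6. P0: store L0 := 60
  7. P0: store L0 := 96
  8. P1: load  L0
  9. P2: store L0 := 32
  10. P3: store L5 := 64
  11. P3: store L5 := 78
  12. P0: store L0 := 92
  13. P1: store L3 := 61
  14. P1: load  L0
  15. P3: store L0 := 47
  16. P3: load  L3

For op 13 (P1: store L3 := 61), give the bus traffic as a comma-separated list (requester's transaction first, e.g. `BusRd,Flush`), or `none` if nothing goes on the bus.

1. P0: store L0 := 56  bus=[BusRdX]  L0: P0=M P1=I P2=I P3=I  mem[L0]=20
2. P2: store L3 := 29  bus=[BusRdX]  L3: P0=I P1=I P2=M P3=I  mem[L3]=90
3. P3: store L0 := 27  bus=[BusRdX,Flush]  L0: P0=I P1=I P2=I P3=M  mem[L0]=56
4. P1: load  L0  bus=[BusRd,Flush]  L0: P0=I P1=S P2=I P3=S  mem[L0]=27
5. P2: load  L0  bus=[BusRd]  L0: P0=I P1=S P2=S P3=S  mem[L0]=27
6. P0: store L0 := 60  bus=[BusRdX]  L0: P0=M P1=I P2=I P3=I  mem[L0]=27
7. P0: store L0 := 96  bus=[-]  L0: P0=M P1=I P2=I P3=I  mem[L0]=27
8. P1: load  L0  bus=[BusRd,Flush]  L0: P0=S P1=S P2=I P3=I  mem[L0]=96
9. P2: store L0 := 32  bus=[BusRdX]  L0: P0=I P1=I P2=M P3=I  mem[L0]=96
10. P3: store L5 := 64  bus=[BusRdX]  L5: P0=I P1=I P2=I P3=M  mem[L5]=0
11. P3: store L5 := 78  bus=[-]  L5: P0=I P1=I P2=I P3=M  mem[L5]=0
12. P0: store L0 := 92  bus=[BusRdX,Flush]  L0: P0=M P1=I P2=I P3=I  mem[L0]=32
13. P1: store L3 := 61  bus=[BusRdX,Flush]  L3: P0=I P1=M P2=I P3=I  mem[L3]=29
14. P1: load  L0  bus=[BusRd,Flush]  L0: P0=S P1=S P2=I P3=I  mem[L0]=92
15. P3: store L0 := 47  bus=[BusRdX]  L0: P0=I P1=I P2=I P3=M  mem[L0]=92
16. P3: load  L3  bus=[BusRd,Flush]  L3: P0=I P1=S P2=I P3=S  mem[L3]=61

bus = BusRdX,Flush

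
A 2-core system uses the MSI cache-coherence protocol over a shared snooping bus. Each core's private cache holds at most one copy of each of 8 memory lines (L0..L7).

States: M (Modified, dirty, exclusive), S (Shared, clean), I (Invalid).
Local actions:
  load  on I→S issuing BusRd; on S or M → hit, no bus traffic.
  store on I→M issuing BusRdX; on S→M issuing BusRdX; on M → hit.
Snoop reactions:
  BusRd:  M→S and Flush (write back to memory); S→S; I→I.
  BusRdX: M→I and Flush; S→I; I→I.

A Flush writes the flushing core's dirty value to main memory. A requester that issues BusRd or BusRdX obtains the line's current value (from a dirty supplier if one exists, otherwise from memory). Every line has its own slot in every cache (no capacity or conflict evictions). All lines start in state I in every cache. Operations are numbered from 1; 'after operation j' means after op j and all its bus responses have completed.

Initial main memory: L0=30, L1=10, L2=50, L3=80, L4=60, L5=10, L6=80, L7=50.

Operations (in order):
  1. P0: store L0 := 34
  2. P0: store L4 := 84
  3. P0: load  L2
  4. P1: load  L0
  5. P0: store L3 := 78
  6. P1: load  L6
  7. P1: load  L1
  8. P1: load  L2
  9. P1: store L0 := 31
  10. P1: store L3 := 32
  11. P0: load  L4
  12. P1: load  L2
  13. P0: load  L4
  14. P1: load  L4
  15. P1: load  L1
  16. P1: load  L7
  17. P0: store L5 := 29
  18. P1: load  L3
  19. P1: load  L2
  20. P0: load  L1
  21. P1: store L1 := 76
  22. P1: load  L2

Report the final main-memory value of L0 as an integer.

memory[L0] = 34

  op1 P0: store L0 := 34 → M/I on L0; bus BusRdX; mem=30
  op2 P0: store L4 := 84 → M/I on L4; bus BusRdX; mem=60
  op3 P0: load  L2 → S/I on L2; bus BusRd; mem=50
  op4 P1: load  L0 → S/S on L0; bus BusRd Flush; mem=34
  op5 P0: store L3 := 78 → M/I on L3; bus BusRdX; mem=80
  op6 P1: load  L6 → I/S on L6; bus BusRd; mem=80
  op7 P1: load  L1 → I/S on L1; bus BusRd; mem=10
  op8 P1: load  L2 → S/S on L2; bus BusRd; mem=50
  op9 P1: store L0 := 31 → I/M on L0; bus BusRdX; mem=34
  op10 P1: store L3 := 32 → I/M on L3; bus BusRdX Flush; mem=78
  op11 P0: load  L4 → M/I on L4; bus (none); mem=60
  op12 P1: load  L2 → S/S on L2; bus (none); mem=50
  op13 P0: load  L4 → M/I on L4; bus (none); mem=60
  op14 P1: load  L4 → S/S on L4; bus BusRd Flush; mem=84
  op15 P1: load  L1 → I/S on L1; bus (none); mem=10
  op16 P1: load  L7 → I/S on L7; bus BusRd; mem=50
  op17 P0: store L5 := 29 → M/I on L5; bus BusRdX; mem=10
  op18 P1: load  L3 → I/M on L3; bus (none); mem=78
  op19 P1: load  L2 → S/S on L2; bus (none); mem=50
  op20 P0: load  L1 → S/S on L1; bus BusRd; mem=10
  op21 P1: store L1 := 76 → I/M on L1; bus BusRdX; mem=10
  op22 P1: load  L2 → S/S on L2; bus (none); mem=50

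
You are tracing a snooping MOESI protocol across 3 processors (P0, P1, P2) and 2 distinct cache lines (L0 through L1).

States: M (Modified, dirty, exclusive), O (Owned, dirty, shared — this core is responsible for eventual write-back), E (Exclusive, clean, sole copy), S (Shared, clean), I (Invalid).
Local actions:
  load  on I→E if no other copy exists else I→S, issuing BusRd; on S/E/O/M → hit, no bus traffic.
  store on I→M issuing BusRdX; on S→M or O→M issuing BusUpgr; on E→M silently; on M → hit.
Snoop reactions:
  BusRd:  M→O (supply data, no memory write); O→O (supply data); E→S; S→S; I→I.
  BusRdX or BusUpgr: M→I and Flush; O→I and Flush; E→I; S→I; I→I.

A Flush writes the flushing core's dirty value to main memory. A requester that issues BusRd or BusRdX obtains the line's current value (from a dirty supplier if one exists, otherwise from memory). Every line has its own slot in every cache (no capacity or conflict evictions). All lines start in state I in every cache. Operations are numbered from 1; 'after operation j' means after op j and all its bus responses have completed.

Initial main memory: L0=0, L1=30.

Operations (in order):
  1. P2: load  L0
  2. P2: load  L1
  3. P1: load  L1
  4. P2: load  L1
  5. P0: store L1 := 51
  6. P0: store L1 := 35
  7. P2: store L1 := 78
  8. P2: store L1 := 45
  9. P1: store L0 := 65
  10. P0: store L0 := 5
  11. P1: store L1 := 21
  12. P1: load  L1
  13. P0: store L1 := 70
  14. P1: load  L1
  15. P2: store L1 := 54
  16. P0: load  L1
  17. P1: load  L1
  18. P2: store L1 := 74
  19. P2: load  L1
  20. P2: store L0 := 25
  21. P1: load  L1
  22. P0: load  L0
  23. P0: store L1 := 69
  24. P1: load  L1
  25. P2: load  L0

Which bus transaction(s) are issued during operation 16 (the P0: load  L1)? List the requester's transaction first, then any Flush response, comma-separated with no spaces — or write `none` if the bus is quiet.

[1] P2: load  L0 | P0:I, P1:I, P2:E(0) | bus: BusRd
[2] P2: load  L1 | P0:I, P1:I, P2:E(30) | bus: BusRd
[3] P1: load  L1 | P0:I, P1:S(30), P2:S(30) | bus: BusRd
[4] P2: load  L1 | P0:I, P1:S(30), P2:S(30) | bus: none
[5] P0: store L1 := 51 | P0:M(51), P1:I, P2:I | bus: BusRdX
[6] P0: store L1 := 35 | P0:M(35), P1:I, P2:I | bus: none
[7] P2: store L1 := 78 | P0:I, P1:I, P2:M(78) | bus: BusRdX,Flush
[8] P2: store L1 := 45 | P0:I, P1:I, P2:M(45) | bus: none
[9] P1: store L0 := 65 | P0:I, P1:M(65), P2:I | bus: BusRdX
[10] P0: store L0 := 5 | P0:M(5), P1:I, P2:I | bus: BusRdX,Flush
[11] P1: store L1 := 21 | P0:I, P1:M(21), P2:I | bus: BusRdX,Flush
[12] P1: load  L1 | P0:I, P1:M(21), P2:I | bus: none
[13] P0: store L1 := 70 | P0:M(70), P1:I, P2:I | bus: BusRdX,Flush
[14] P1: load  L1 | P0:O(70), P1:S(70), P2:I | bus: BusRd
[15] P2: store L1 := 54 | P0:I, P1:I, P2:M(54) | bus: BusRdX,Flush
[16] P0: load  L1 | P0:S(54), P1:I, P2:O(54) | bus: BusRd
[17] P1: load  L1 | P0:S(54), P1:S(54), P2:O(54) | bus: BusRd
[18] P2: store L1 := 74 | P0:I, P1:I, P2:M(74) | bus: BusUpgr
[19] P2: load  L1 | P0:I, P1:I, P2:M(74) | bus: none
[20] P2: store L0 := 25 | P0:I, P1:I, P2:M(25) | bus: BusRdX,Flush
[21] P1: load  L1 | P0:I, P1:S(74), P2:O(74) | bus: BusRd
[22] P0: load  L0 | P0:S(25), P1:I, P2:O(25) | bus: BusRd
[23] P0: store L1 := 69 | P0:M(69), P1:I, P2:I | bus: BusRdX,Flush
[24] P1: load  L1 | P0:O(69), P1:S(69), P2:I | bus: BusRd
[25] P2: load  L0 | P0:S(25), P1:I, P2:O(25) | bus: none

bus = BusRd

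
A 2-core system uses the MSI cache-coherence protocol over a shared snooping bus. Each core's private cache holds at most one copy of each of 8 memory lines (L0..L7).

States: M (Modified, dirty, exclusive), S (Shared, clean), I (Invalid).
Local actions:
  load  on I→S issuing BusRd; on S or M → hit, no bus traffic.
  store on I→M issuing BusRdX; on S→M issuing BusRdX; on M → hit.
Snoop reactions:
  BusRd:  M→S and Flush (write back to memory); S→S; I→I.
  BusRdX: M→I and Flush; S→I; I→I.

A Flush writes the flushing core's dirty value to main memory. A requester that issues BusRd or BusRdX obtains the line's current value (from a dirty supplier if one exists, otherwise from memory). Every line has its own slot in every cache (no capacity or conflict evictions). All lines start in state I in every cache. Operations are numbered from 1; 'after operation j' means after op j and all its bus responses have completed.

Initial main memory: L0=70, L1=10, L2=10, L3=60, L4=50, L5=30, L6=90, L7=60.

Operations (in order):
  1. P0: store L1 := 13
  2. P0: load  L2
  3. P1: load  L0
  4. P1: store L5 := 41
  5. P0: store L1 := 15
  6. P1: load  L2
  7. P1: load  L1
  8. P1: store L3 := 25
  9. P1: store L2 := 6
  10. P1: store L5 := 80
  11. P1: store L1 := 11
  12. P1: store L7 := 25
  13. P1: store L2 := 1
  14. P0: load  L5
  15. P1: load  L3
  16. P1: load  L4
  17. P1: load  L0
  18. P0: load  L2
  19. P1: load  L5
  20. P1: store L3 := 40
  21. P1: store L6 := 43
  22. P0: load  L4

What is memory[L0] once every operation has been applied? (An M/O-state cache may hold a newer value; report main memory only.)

memory[L0] = 70

  op1 P0: store L1 := 13 → M/I on L1; bus BusRdX; mem=10
  op2 P0: load  L2 → S/I on L2; bus BusRd; mem=10
  op3 P1: load  L0 → I/S on L0; bus BusRd; mem=70
  op4 P1: store L5 := 41 → I/M on L5; bus BusRdX; mem=30
  op5 P0: store L1 := 15 → M/I on L1; bus (none); mem=10
  op6 P1: load  L2 → S/S on L2; bus BusRd; mem=10
  op7 P1: load  L1 → S/S on L1; bus BusRd Flush; mem=15
  op8 P1: store L3 := 25 → I/M on L3; bus BusRdX; mem=60
  op9 P1: store L2 := 6 → I/M on L2; bus BusRdX; mem=10
  op10 P1: store L5 := 80 → I/M on L5; bus (none); mem=30
  op11 P1: store L1 := 11 → I/M on L1; bus BusRdX; mem=15
  op12 P1: store L7 := 25 → I/M on L7; bus BusRdX; mem=60
  op13 P1: store L2 := 1 → I/M on L2; bus (none); mem=10
  op14 P0: load  L5 → S/S on L5; bus BusRd Flush; mem=80
  op15 P1: load  L3 → I/M on L3; bus (none); mem=60
  op16 P1: load  L4 → I/S on L4; bus BusRd; mem=50
  op17 P1: load  L0 → I/S on L0; bus (none); mem=70
  op18 P0: load  L2 → S/S on L2; bus BusRd Flush; mem=1
  op19 P1: load  L5 → S/S on L5; bus (none); mem=80
  op20 P1: store L3 := 40 → I/M on L3; bus (none); mem=60
  op21 P1: store L6 := 43 → I/M on L6; bus BusRdX; mem=90
  op22 P0: load  L4 → S/S on L4; bus BusRd; mem=50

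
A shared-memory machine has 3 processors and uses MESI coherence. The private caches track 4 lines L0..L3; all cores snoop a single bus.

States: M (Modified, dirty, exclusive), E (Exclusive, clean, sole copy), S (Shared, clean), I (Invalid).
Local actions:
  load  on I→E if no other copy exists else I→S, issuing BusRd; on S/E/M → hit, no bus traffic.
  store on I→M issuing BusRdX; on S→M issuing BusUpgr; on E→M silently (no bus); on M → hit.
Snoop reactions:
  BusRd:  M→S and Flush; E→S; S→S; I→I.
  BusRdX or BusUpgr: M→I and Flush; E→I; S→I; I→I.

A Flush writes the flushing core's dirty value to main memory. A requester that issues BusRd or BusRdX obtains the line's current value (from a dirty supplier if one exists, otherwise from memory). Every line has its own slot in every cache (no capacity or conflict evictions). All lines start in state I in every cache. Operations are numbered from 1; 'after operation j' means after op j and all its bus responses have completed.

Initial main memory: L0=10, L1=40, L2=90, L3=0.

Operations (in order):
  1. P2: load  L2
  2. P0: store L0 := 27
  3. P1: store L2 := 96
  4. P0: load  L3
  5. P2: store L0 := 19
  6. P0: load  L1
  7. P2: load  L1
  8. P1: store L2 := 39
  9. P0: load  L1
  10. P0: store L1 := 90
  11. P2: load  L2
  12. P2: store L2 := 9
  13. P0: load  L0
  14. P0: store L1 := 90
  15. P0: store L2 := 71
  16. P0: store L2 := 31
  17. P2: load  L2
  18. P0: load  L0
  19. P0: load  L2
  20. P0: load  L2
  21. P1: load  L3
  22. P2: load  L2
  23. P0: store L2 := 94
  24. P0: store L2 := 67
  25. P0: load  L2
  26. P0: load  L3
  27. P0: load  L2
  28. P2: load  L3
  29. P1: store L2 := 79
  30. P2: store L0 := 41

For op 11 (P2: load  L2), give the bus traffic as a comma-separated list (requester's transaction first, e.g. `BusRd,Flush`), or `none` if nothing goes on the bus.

[1] P2: load  L2 | P0:I, P1:I, P2:E(90) | bus: BusRd
[2] P0: store L0 := 27 | P0:M(27), P1:I, P2:I | bus: BusRdX
[3] P1: store L2 := 96 | P0:I, P1:M(96), P2:I | bus: BusRdX
[4] P0: load  L3 | P0:E(0), P1:I, P2:I | bus: BusRd
[5] P2: store L0 := 19 | P0:I, P1:I, P2:M(19) | bus: BusRdX,Flush
[6] P0: load  L1 | P0:E(40), P1:I, P2:I | bus: BusRd
[7] P2: load  L1 | P0:S(40), P1:I, P2:S(40) | bus: BusRd
[8] P1: store L2 := 39 | P0:I, P1:M(39), P2:I | bus: none
[9] P0: load  L1 | P0:S(40), P1:I, P2:S(40) | bus: none
[10] P0: store L1 := 90 | P0:M(90), P1:I, P2:I | bus: BusUpgr
[11] P2: load  L2 | P0:I, P1:S(39), P2:S(39) | bus: BusRd,Flush
[12] P2: store L2 := 9 | P0:I, P1:I, P2:M(9) | bus: BusUpgr
[13] P0: load  L0 | P0:S(19), P1:I, P2:S(19) | bus: BusRd,Flush
[14] P0: store L1 := 90 | P0:M(90), P1:I, P2:I | bus: none
[15] P0: store L2 := 71 | P0:M(71), P1:I, P2:I | bus: BusRdX,Flush
[16] P0: store L2 := 31 | P0:M(31), P1:I, P2:I | bus: none
[17] P2: load  L2 | P0:S(31), P1:I, P2:S(31) | bus: BusRd,Flush
[18] P0: load  L0 | P0:S(19), P1:I, P2:S(19) | bus: none
[19] P0: load  L2 | P0:S(31), P1:I, P2:S(31) | bus: none
[20] P0: load  L2 | P0:S(31), P1:I, P2:S(31) | bus: none
[21] P1: load  L3 | P0:S(0), P1:S(0), P2:I | bus: BusRd
[22] P2: load  L2 | P0:S(31), P1:I, P2:S(31) | bus: none
[23] P0: store L2 := 94 | P0:M(94), P1:I, P2:I | bus: BusUpgr
[24] P0: store L2 := 67 | P0:M(67), P1:I, P2:I | bus: none
[25] P0: load  L2 | P0:M(67), P1:I, P2:I | bus: none
[26] P0: load  L3 | P0:S(0), P1:S(0), P2:I | bus: none
[27] P0: load  L2 | P0:M(67), P1:I, P2:I | bus: none
[28] P2: load  L3 | P0:S(0), P1:S(0), P2:S(0) | bus: BusRd
[29] P1: store L2 := 79 | P0:I, P1:M(79), P2:I | bus: BusRdX,Flush
[30] P2: store L0 := 41 | P0:I, P1:I, P2:M(41) | bus: BusUpgr

bus = BusRd,Flush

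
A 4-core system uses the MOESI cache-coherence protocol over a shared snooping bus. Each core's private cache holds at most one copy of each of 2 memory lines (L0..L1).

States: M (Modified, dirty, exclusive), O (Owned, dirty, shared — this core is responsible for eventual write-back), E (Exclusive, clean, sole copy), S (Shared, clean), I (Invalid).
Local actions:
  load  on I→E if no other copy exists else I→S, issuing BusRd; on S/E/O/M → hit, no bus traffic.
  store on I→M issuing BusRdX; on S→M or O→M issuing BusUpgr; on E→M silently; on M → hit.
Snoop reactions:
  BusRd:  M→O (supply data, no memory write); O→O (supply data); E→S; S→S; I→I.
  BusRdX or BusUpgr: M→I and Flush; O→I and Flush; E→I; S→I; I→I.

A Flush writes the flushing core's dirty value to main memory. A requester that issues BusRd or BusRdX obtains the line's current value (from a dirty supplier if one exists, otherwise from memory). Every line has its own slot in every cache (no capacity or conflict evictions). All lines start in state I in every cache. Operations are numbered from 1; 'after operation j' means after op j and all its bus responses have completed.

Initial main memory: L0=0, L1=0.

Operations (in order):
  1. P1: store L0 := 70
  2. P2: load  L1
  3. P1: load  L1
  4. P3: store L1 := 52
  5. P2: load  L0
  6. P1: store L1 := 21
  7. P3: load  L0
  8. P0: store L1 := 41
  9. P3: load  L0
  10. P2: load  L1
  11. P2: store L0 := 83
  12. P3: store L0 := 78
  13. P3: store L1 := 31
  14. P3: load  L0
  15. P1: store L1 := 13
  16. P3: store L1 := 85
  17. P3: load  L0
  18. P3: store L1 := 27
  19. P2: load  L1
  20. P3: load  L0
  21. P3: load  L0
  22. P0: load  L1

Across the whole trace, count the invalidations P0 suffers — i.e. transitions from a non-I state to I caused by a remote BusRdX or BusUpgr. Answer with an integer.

invalidations = 1

[1] P1: store L0 := 70 | P0:I, P1:M(70), P2:I, P3:I | bus: BusRdX
[2] P2: load  L1 | P0:I, P1:I, P2:E(0), P3:I | bus: BusRd
[3] P1: load  L1 | P0:I, P1:S(0), P2:S(0), P3:I | bus: BusRd
[4] P3: store L1 := 52 | P0:I, P1:I, P2:I, P3:M(52) | bus: BusRdX
[5] P2: load  L0 | P0:I, P1:O(70), P2:S(70), P3:I | bus: BusRd
[6] P1: store L1 := 21 | P0:I, P1:M(21), P2:I, P3:I | bus: BusRdX,Flush
[7] P3: load  L0 | P0:I, P1:O(70), P2:S(70), P3:S(70) | bus: BusRd
[8] P0: store L1 := 41 | P0:M(41), P1:I, P2:I, P3:I | bus: BusRdX,Flush
[9] P3: load  L0 | P0:I, P1:O(70), P2:S(70), P3:S(70) | bus: none
[10] P2: load  L1 | P0:O(41), P1:I, P2:S(41), P3:I | bus: BusRd
[11] P2: store L0 := 83 | P0:I, P1:I, P2:M(83), P3:I | bus: BusUpgr,Flush
[12] P3: store L0 := 78 | P0:I, P1:I, P2:I, P3:M(78) | bus: BusRdX,Flush
[13] P3: store L1 := 31 | P0:I, P1:I, P2:I, P3:M(31) | bus: BusRdX,Flush
[14] P3: load  L0 | P0:I, P1:I, P2:I, P3:M(78) | bus: none
[15] P1: store L1 := 13 | P0:I, P1:M(13), P2:I, P3:I | bus: BusRdX,Flush
[16] P3: store L1 := 85 | P0:I, P1:I, P2:I, P3:M(85) | bus: BusRdX,Flush
[17] P3: load  L0 | P0:I, P1:I, P2:I, P3:M(78) | bus: none
[18] P3: store L1 := 27 | P0:I, P1:I, P2:I, P3:M(27) | bus: none
[19] P2: load  L1 | P0:I, P1:I, P2:S(27), P3:O(27) | bus: BusRd
[20] P3: load  L0 | P0:I, P1:I, P2:I, P3:M(78) | bus: none
[21] P3: load  L0 | P0:I, P1:I, P2:I, P3:M(78) | bus: none
[22] P0: load  L1 | P0:S(27), P1:I, P2:S(27), P3:O(27) | bus: BusRd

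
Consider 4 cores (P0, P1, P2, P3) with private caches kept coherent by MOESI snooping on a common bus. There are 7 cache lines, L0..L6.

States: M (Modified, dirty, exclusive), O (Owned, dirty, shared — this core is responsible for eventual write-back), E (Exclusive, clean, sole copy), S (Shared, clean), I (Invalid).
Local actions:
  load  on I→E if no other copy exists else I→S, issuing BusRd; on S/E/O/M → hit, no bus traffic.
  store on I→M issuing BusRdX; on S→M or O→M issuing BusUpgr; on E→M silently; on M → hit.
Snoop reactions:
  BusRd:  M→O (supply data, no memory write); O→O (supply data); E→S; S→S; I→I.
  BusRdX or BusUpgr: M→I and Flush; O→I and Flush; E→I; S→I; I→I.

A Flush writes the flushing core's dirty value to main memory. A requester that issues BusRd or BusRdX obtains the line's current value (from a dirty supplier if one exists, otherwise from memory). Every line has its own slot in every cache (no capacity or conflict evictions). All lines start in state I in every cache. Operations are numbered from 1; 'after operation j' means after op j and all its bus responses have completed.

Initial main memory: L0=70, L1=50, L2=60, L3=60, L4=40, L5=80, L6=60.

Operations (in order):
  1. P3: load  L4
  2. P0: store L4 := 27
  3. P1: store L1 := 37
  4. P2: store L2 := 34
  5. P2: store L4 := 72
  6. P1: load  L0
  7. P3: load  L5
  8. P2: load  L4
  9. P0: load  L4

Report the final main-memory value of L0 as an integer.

memory[L0] = 70

step 1: P3: load  L4  ⟶  IIIE  (L4)  txn=BusRd  M[L4]=40
step 2: P0: store L4 := 27  ⟶  MIII  (L4)  txn=BusRdX  M[L4]=40
step 3: P1: store L1 := 37  ⟶  IMII  (L1)  txn=BusRdX  M[L1]=50
step 4: P2: store L2 := 34  ⟶  IIMI  (L2)  txn=BusRdX  M[L2]=60
step 5: P2: store L4 := 72  ⟶  IIMI  (L4)  txn=BusRdX+Flush  M[L4]=27
step 6: P1: load  L0  ⟶  IEII  (L0)  txn=BusRd  M[L0]=70
step 7: P3: load  L5  ⟶  IIIE  (L5)  txn=BusRd  M[L5]=80
step 8: P2: load  L4  ⟶  IIMI  (L4)  txn=∅  M[L4]=27
step 9: P0: load  L4  ⟶  SIOI  (L4)  txn=BusRd  M[L4]=27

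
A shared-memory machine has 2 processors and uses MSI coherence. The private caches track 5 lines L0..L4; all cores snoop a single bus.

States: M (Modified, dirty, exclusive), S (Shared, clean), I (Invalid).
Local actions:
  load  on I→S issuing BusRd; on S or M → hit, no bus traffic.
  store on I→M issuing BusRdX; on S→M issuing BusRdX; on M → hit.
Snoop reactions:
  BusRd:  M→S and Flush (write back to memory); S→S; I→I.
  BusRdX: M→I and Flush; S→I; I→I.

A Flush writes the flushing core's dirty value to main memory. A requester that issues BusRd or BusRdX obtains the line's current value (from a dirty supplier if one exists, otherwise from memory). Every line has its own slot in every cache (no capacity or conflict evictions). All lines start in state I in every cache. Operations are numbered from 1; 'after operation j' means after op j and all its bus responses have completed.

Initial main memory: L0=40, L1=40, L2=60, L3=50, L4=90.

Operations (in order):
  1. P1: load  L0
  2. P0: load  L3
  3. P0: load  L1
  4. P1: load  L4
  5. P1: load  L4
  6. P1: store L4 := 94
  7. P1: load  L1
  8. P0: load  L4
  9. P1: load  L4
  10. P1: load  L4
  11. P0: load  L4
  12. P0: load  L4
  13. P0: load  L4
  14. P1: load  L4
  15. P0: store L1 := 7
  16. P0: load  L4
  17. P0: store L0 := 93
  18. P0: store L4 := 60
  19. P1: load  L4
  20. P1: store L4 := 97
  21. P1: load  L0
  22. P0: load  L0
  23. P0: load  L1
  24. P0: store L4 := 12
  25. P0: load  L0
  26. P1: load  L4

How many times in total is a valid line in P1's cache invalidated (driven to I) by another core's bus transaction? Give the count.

  op1 P1: load  L0 → I/S on L0; bus BusRd; mem=40
  op2 P0: load  L3 → S/I on L3; bus BusRd; mem=50
  op3 P0: load  L1 → S/I on L1; bus BusRd; mem=40
  op4 P1: load  L4 → I/S on L4; bus BusRd; mem=90
  op5 P1: load  L4 → I/S on L4; bus (none); mem=90
  op6 P1: store L4 := 94 → I/M on L4; bus BusRdX; mem=90
  op7 P1: load  L1 → S/S on L1; bus BusRd; mem=40
  op8 P0: load  L4 → S/S on L4; bus BusRd Flush; mem=94
  op9 P1: load  L4 → S/S on L4; bus (none); mem=94
  op10 P1: load  L4 → S/S on L4; bus (none); mem=94
  op11 P0: load  L4 → S/S on L4; bus (none); mem=94
  op12 P0: load  L4 → S/S on L4; bus (none); mem=94
  op13 P0: load  L4 → S/S on L4; bus (none); mem=94
  op14 P1: load  L4 → S/S on L4; bus (none); mem=94
  op15 P0: store L1 := 7 → M/I on L1; bus BusRdX; mem=40
  op16 P0: load  L4 → S/S on L4; bus (none); mem=94
  op17 P0: store L0 := 93 → M/I on L0; bus BusRdX; mem=40
  op18 P0: store L4 := 60 → M/I on L4; bus BusRdX; mem=94
  op19 P1: load  L4 → S/S on L4; bus BusRd Flush; mem=60
  op20 P1: store L4 := 97 → I/M on L4; bus BusRdX; mem=60
  op21 P1: load  L0 → S/S on L0; bus BusRd Flush; mem=93
  op22 P0: load  L0 → S/S on L0; bus (none); mem=93
  op23 P0: load  L1 → M/I on L1; bus (none); mem=40
  op24 P0: store L4 := 12 → M/I on L4; bus BusRdX Flush; mem=97
  op25 P0: load  L0 → S/S on L0; bus (none); mem=93
  op26 P1: load  L4 → S/S on L4; bus BusRd Flush; mem=12

invalidations = 4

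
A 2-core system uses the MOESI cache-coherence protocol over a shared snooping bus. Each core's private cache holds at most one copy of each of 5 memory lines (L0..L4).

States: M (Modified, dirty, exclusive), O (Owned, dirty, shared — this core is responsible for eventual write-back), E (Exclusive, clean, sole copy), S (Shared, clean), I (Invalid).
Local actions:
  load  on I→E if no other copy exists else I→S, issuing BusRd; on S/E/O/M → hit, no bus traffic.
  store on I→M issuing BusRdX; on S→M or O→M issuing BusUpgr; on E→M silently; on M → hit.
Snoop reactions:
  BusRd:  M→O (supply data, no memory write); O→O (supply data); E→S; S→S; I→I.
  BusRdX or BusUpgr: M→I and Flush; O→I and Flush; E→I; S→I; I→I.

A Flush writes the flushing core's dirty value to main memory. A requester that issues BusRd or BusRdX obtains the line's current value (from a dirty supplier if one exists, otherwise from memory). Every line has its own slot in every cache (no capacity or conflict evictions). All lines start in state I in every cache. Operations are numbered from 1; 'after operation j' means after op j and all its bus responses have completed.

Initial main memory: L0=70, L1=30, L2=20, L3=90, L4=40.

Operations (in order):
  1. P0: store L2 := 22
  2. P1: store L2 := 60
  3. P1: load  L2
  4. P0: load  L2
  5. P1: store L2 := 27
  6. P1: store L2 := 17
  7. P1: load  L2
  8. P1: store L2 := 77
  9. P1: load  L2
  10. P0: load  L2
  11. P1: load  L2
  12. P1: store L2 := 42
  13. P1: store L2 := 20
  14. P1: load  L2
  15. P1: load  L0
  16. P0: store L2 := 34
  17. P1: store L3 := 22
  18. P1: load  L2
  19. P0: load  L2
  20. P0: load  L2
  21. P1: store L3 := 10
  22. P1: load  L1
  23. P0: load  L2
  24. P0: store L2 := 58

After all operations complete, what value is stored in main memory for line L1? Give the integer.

memory[L1] = 30

  op1 P0: store L2 := 22 → M/I on L2; bus BusRdX; mem=20
  op2 P1: store L2 := 60 → I/M on L2; bus BusRdX Flush; mem=22
  op3 P1: load  L2 → I/M on L2; bus (none); mem=22
  op4 P0: load  L2 → S/O on L2; bus BusRd; mem=22
  op5 P1: store L2 := 27 → I/M on L2; bus BusUpgr; mem=22
  op6 P1: store L2 := 17 → I/M on L2; bus (none); mem=22
  op7 P1: load  L2 → I/M on L2; bus (none); mem=22
  op8 P1: store L2 := 77 → I/M on L2; bus (none); mem=22
  op9 P1: load  L2 → I/M on L2; bus (none); mem=22
  op10 P0: load  L2 → S/O on L2; bus BusRd; mem=22
  op11 P1: load  L2 → S/O on L2; bus (none); mem=22
  op12 P1: store L2 := 42 → I/M on L2; bus BusUpgr; mem=22
  op13 P1: store L2 := 20 → I/M on L2; bus (none); mem=22
  op14 P1: load  L2 → I/M on L2; bus (none); mem=22
  op15 P1: load  L0 → I/E on L0; bus BusRd; mem=70
  op16 P0: store L2 := 34 → M/I on L2; bus BusRdX Flush; mem=20
  op17 P1: store L3 := 22 → I/M on L3; bus BusRdX; mem=90
  op18 P1: load  L2 → O/S on L2; bus BusRd; mem=20
  op19 P0: load  L2 → O/S on L2; bus (none); mem=20
  op20 P0: load  L2 → O/S on L2; bus (none); mem=20
  op21 P1: store L3 := 10 → I/M on L3; bus (none); mem=90
  op22 P1: load  L1 → I/E on L1; bus BusRd; mem=30
  op23 P0: load  L2 → O/S on L2; bus (none); mem=20
  op24 P0: store L2 := 58 → M/I on L2; bus BusUpgr; mem=20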